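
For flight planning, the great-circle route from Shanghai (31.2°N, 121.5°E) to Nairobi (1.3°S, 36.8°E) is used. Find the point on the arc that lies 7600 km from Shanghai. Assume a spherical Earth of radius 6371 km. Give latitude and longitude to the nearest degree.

From cos δ = sin φ₁ sin φ₂ + cos φ₁ cos φ₂ cos Δλ, the central angle is δ ≈ 1.504 rad (86.1°). The total great-circle distance is δ·R ≈ 1.504 × 6371 ≈ 9579 km, so the target fraction is f = 7600/9579 ≈ 0.793.
Interpolate at f ≈ 0.793 with slerp weights a = sin((1−f)δ)/sin δ ≈ 0.306, b = sin(fδ)/sin δ ≈ 0.932.
p = a·p₁ + b·p₂ ≈ (0.609, 0.781, 0.138); φ = arcsin(p_z) ≈ 7.91°, λ = atan2(p_y, p_x) ≈ 52.07°.

≈ 8°N, 52°E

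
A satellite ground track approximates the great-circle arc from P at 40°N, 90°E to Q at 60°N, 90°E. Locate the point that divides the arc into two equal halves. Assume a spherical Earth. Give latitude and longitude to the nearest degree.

Write both endpoints as unit vectors p₁, p₂ with components (cos φ cos λ, cos φ sin λ, sin φ).
The central angle between the endpoints is δ = arccos(p₁·p₂) ≈ 0.349 rad (20.0°).
Interpolate at f = 1/2 with slerp weights a = sin((1−f)δ)/sin δ ≈ 0.508, b = sin(fδ)/sin δ ≈ 0.508.
p = a·p₁ + b·p₂ ≈ (0.000, 0.643, 0.766); φ = arcsin(p_z) ≈ 50.00°, λ = atan2(p_y, p_x) ≈ 90.00°.

≈ 50°N, 90°E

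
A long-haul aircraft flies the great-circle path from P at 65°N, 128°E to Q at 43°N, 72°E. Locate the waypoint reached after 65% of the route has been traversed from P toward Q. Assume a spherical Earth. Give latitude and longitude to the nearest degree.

From cos δ = sin φ₁ sin φ₂ + cos φ₁ cos φ₂ cos Δλ, the central angle is δ ≈ 0.658 rad (37.7°).
Interpolate at f = 0.65 with slerp weights a = sin((1−f)δ)/sin δ ≈ 0.373, b = sin(fδ)/sin δ ≈ 0.678.
p = a·p₁ + b·p₂ ≈ (0.056, 0.596, 0.801); φ = arcsin(p_z) ≈ 53.22°, λ = atan2(p_y, p_x) ≈ 84.62°.

≈ 53°N, 85°E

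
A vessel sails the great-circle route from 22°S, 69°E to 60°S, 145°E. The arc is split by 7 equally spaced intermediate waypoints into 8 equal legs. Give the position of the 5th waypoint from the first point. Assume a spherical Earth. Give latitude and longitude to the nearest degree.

Convert each endpoint to a unit vector on the sphere (x = cos φ cos λ, y = cos φ sin λ, z = sin φ).
The central angle between the endpoints is δ = arccos(p₁·p₂) ≈ 1.119 rad (64.1°).
Interpolate at f = 5/8 with slerp weights a = sin((1−f)δ)/sin δ ≈ 0.453, b = sin(fδ)/sin δ ≈ 0.716.
p = a·p₁ + b·p₂ ≈ (-0.143, 0.597, -0.789); φ = arcsin(p_z) ≈ -52.12°, λ = atan2(p_y, p_x) ≈ 103.43°.

≈ 52°S, 103°E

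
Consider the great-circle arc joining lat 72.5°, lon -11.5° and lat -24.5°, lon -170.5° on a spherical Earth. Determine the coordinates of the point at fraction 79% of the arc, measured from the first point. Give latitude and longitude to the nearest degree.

Convert each endpoint to a unit vector on the sphere (x = cos φ cos λ, y = cos φ sin λ, z = sin φ).
The central angle between the endpoints is δ = arccos(p₁·p₂) ≈ 2.280 rad (130.6°).
Interpolate at f = 0.79 with slerp weights a = sin((1−f)δ)/sin δ ≈ 0.607, b = sin(fδ)/sin δ ≈ 1.283.
p = a·p₁ + b·p₂ ≈ (-0.972, -0.229, 0.047); φ = arcsin(p_z) ≈ 2.69°, λ = atan2(p_y, p_x) ≈ -166.75°.

≈ lat 3°, lon -167°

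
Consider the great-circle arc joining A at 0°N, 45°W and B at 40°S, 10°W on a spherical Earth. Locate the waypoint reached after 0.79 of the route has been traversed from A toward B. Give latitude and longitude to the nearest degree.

Convert each endpoint to a unit vector on the sphere (x = cos φ cos λ, y = cos φ sin λ, z = sin φ).
The central angle between the endpoints is δ = arccos(p₁·p₂) ≈ 0.892 rad (51.1°).
Interpolate at f = 0.79 with slerp weights a = sin((1−f)δ)/sin δ ≈ 0.239, b = sin(fδ)/sin δ ≈ 0.832.
p = a·p₁ + b·p₂ ≈ (0.797, -0.280, -0.535); φ = arcsin(p_z) ≈ -32.34°, λ = atan2(p_y, p_x) ≈ -19.35°.

≈ 32°S, 19°W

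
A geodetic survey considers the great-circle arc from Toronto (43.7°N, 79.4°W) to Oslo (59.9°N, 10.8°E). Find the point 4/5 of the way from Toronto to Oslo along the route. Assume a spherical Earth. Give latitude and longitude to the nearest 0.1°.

Convert each endpoint to a unit vector on the sphere (x = cos φ cos λ, y = cos φ sin λ, z = sin φ).
The central angle between the endpoints is δ = arccos(p₁·p₂) ≈ 0.932 rad (53.4°).
Interpolate at f = 4/5 with slerp weights a = sin((1−f)δ)/sin δ ≈ 0.231, b = sin(fδ)/sin δ ≈ 0.845.
p = a·p₁ + b·p₂ ≈ (0.447, -0.085, 0.891); φ = arcsin(p_z) ≈ 62.94°, λ = atan2(p_y, p_x) ≈ -10.72°.

≈ (62.9°N, 10.7°W)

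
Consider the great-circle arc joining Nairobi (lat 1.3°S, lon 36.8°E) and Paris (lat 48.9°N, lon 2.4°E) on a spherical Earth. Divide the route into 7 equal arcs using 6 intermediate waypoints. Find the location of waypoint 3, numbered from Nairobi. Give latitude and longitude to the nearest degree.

≈ lat 21°N, lon 25°E

From cos δ = sin φ₁ sin φ₂ + cos φ₁ cos φ₂ cos Δλ, the central angle is δ ≈ 1.018 rad (58.3°).
Interpolate at f = 3/7 with slerp weights a = sin((1−f)δ)/sin δ ≈ 0.646, b = sin(fδ)/sin δ ≈ 0.497.
p = a·p₁ + b·p₂ ≈ (0.843, 0.400, 0.360); φ = arcsin(p_z) ≈ 21.07°, λ = atan2(p_y, p_x) ≈ 25.40°.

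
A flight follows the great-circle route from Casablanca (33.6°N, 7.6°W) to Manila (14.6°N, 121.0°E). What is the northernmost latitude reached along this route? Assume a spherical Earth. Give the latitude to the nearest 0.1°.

The great circle lies in the plane with unit normal n̂ = (p₁ × p₂)/|p₁ × p₂|.
Here n̂_z ≈ +0.676; the vertex latitude is φ_max = arccos|n̂_z| ≈ 47.5°.

≈ 47.5°N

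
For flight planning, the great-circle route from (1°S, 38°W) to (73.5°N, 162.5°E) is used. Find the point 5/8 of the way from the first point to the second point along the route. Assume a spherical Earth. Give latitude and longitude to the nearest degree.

Write both endpoints as unit vectors p₁, p₂ with components (cos φ cos λ, cos φ sin λ, sin φ).
The central angle between the endpoints is δ = arccos(p₁·p₂) ≈ 1.857 rad (106.4°).
Interpolate at f = 5/8 with slerp weights a = sin((1−f)δ)/sin δ ≈ 0.669, b = sin(fδ)/sin δ ≈ 0.956.
p = a·p₁ + b·p₂ ≈ (0.268, -0.330, 0.905); φ = arcsin(p_z) ≈ 64.84°, λ = atan2(p_y, p_x) ≈ -50.93°.

≈ (65°N, 51°W)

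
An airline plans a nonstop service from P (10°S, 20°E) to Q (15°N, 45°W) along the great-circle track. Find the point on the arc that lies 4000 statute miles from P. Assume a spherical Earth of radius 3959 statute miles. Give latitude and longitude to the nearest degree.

Convert each endpoint to a unit vector on the sphere (x = cos φ cos λ, y = cos φ sin λ, z = sin φ).
The central angle between the endpoints is δ = arccos(p₁·p₂) ≈ 1.206 rad (69.1°). The total great-circle distance is δ·R ≈ 1.206 × 3959 ≈ 4773 mi, so the target fraction is f = 4000/4773 ≈ 0.838.
Interpolate at f ≈ 0.838 with slerp weights a = sin((1−f)δ)/sin δ ≈ 0.208, b = sin(fδ)/sin δ ≈ 0.907.
p = a·p₁ + b·p₂ ≈ (0.812, -0.549, 0.199); φ = arcsin(p_z) ≈ 11.46°, λ = atan2(p_y, p_x) ≈ -34.09°.

≈ (11°N, 34°W)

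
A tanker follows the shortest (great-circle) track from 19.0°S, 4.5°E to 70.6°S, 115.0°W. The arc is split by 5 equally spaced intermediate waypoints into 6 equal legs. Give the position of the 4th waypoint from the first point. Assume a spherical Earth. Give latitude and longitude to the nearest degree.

≈ 67°S, 34°W

Write both endpoints as unit vectors p₁, p₂ with components (cos φ cos λ, cos φ sin λ, sin φ).
The central angle between the endpoints is δ = arccos(p₁·p₂) ≈ 1.418 rad (81.2°).
Interpolate at f = 4/6 with slerp weights a = sin((1−f)δ)/sin δ ≈ 0.461, b = sin(fδ)/sin δ ≈ 0.820.
p = a·p₁ + b·p₂ ≈ (0.319, -0.213, -0.924); φ = arcsin(p_z) ≈ -67.45°, λ = atan2(p_y, p_x) ≈ -33.70°.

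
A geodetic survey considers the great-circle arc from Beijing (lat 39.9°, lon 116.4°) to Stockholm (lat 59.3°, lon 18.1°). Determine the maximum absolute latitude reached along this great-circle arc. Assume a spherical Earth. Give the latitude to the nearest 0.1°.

The great circle lies in the plane with unit normal n̂ = (p₁ × p₂)/|p₁ × p₂|.
Here n̂_z ≈ -0.446; the vertex latitude is φ_max = arccos|n̂_z| ≈ 63.5°.
Check via Clairaut: cos φ_max = |cos φ₁| · sin C = cos(39.9°)·sin(35.6°) ≈ 0.446, again giving ≈ 63.5°.

≈ 63.5°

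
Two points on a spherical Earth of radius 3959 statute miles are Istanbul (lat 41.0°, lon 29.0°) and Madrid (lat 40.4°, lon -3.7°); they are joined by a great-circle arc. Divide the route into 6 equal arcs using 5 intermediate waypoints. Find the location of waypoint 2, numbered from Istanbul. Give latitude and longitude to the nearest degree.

Write both endpoints as unit vectors p₁, p₂ with components (cos φ cos λ, cos φ sin λ, sin φ).
The central angle between the endpoints is δ = arccos(p₁·p₂) ≈ 0.430 rad (24.7°).
Interpolate at f = 2/6 with slerp weights a = sin((1−f)δ)/sin δ ≈ 0.678, b = sin(fδ)/sin δ ≈ 0.343.
p = a·p₁ + b·p₂ ≈ (0.708, 0.231, 0.667); φ = arcsin(p_z) ≈ 41.84°, λ = atan2(p_y, p_x) ≈ 18.09°.

≈ lat 42°, lon 18°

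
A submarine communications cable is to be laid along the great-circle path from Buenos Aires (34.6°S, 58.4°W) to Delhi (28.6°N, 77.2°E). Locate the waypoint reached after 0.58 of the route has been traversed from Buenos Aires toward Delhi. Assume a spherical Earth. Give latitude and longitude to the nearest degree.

Write both endpoints as unit vectors p₁, p₂ with components (cos φ cos λ, cos φ sin λ, sin φ).
The central angle between the endpoints is δ = arccos(p₁·p₂) ≈ 2.479 rad (142.0°).
Interpolate at f = 0.58 with slerp weights a = sin((1−f)δ)/sin δ ≈ 1.402, b = sin(fδ)/sin δ ≈ 1.610.
p = a·p₁ + b·p₂ ≈ (0.918, 0.396, -0.025); φ = arcsin(p_z) ≈ -1.45°, λ = atan2(p_y, p_x) ≈ 23.32°.

≈ (1°S, 23°E)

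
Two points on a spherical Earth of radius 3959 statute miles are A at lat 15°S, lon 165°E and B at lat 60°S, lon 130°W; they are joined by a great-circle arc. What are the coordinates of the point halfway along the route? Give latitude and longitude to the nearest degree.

The haversine formula gives a central angle δ ≈ 1.128 rad (64.6°) between the endpoints.
Interpolate at f = 1/2 with slerp weights a = sin((1−f)δ)/sin δ ≈ 0.592, b = sin(fδ)/sin δ ≈ 0.592.
p = a·p₁ + b·p₂ ≈ (-0.742, -0.079, -0.666); φ = arcsin(p_z) ≈ -41.72°, λ = atan2(p_y, p_x) ≈ -173.95°.

≈ lat 42°S, lon 174°W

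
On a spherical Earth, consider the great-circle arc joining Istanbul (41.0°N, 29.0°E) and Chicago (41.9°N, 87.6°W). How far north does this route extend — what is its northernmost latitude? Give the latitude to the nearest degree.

≈ 59°N

The great circle lies in the plane with unit normal n̂ = (p₁ × p₂)/|p₁ × p₂|.
Here n̂_z ≈ -0.511; the vertex latitude is φ_max = arccos|n̂_z| ≈ 59.3°.
Check via Clairaut: cos φ_max = |cos φ₁| · sin C = cos(41.0°)·sin(42.6°) ≈ 0.511, again giving ≈ 59.3°.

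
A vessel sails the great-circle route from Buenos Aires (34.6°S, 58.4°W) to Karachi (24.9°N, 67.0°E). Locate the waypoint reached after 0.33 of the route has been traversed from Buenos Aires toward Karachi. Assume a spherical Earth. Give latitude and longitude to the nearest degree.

≈ 22°S, 10°W

Write both endpoints as unit vectors p₁, p₂ with components (cos φ cos λ, cos φ sin λ, sin φ).
The central angle between the endpoints is δ = arccos(p₁·p₂) ≈ 2.307 rad (132.2°).
Interpolate at f = 0.33 with slerp weights a = sin((1−f)δ)/sin δ ≈ 1.349, b = sin(fδ)/sin δ ≈ 0.931.
p = a·p₁ + b·p₂ ≈ (0.912, -0.168, -0.374); φ = arcsin(p_z) ≈ -21.97°, λ = atan2(p_y, p_x) ≈ -10.47°.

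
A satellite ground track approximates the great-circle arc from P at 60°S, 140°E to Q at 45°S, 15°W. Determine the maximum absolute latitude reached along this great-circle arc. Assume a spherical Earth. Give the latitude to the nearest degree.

The great circle lies in the plane with unit normal n̂ = (p₁ × p₂)/|p₁ × p₂|.
Here n̂_z ≈ -0.156; the vertex latitude is φ_max = arccos|n̂_z| ≈ 81.0°.
Check via Clairaut: cos φ_max = |cos φ₁| · sin C = cos(60.0°)·sin(161.8°) ≈ 0.156, again giving ≈ 81.0°.

≈ 81°S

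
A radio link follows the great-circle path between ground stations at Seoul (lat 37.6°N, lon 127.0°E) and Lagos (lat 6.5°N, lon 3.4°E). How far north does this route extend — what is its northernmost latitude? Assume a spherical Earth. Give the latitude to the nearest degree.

The great circle lies in the plane with unit normal n̂ = (p₁ × p₂)/|p₁ × p₂|.
Here n̂_z ≈ -0.705; the vertex latitude is φ_max = arccos|n̂_z| ≈ 45.2°.
Check via Clairaut: cos φ_max = |cos φ₁| · sin C = cos(37.6°)·sin(62.8°) ≈ 0.705, again giving ≈ 45.2°.

≈ 45°N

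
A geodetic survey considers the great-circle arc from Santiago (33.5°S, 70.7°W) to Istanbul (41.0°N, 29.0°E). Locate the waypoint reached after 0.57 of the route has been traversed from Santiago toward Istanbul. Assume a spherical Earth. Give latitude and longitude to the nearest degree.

≈ 12°N, 18°W

Write both endpoints as unit vectors p₁, p₂ with components (cos φ cos λ, cos φ sin λ, sin φ).
The central angle between the endpoints is δ = arccos(p₁·p₂) ≈ 2.058 rad (117.9°).
Interpolate at f = 0.57 with slerp weights a = sin((1−f)δ)/sin δ ≈ 0.876, b = sin(fδ)/sin δ ≈ 1.043.
p = a·p₁ + b·p₂ ≈ (0.930, -0.308, 0.201); φ = arcsin(p_z) ≈ 11.60°, λ = atan2(p_y, p_x) ≈ -18.30°.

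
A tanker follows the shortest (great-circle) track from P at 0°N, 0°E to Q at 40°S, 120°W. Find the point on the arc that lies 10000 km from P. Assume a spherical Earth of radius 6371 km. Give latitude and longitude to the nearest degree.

≈ 44°S, 90°W

Write both endpoints as unit vectors p₁, p₂ with components (cos φ cos λ, cos φ sin λ, sin φ).
The central angle between the endpoints is δ = arccos(p₁·p₂) ≈ 1.964 rad (112.5°). The total great-circle distance is δ·R ≈ 1.964 × 6371 ≈ 12512 km, so the target fraction is f = 10000/12512 ≈ 0.799.
Interpolate at f ≈ 0.799 with slerp weights a = sin((1−f)δ)/sin δ ≈ 0.416, b = sin(fδ)/sin δ ≈ 1.083.
p = a·p₁ + b·p₂ ≈ (0.001, -0.718, -0.696); φ = arcsin(p_z) ≈ -44.10°, λ = atan2(p_y, p_x) ≈ -89.91°.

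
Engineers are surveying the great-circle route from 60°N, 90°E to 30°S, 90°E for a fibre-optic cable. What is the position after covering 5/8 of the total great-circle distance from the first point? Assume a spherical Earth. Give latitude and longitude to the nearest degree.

≈ 4°N, 90°E

Convert each endpoint to a unit vector on the sphere (x = cos φ cos λ, y = cos φ sin λ, z = sin φ).
The central angle between the endpoints is δ = arccos(p₁·p₂) ≈ 1.571 rad (90.0°).
Interpolate at f = 5/8 with slerp weights a = sin((1−f)δ)/sin δ ≈ 0.556, b = sin(fδ)/sin δ ≈ 0.831.
p = a·p₁ + b·p₂ ≈ (0.000, 0.998, 0.065); φ = arcsin(p_z) ≈ 3.75°, λ = atan2(p_y, p_x) ≈ 90.00°.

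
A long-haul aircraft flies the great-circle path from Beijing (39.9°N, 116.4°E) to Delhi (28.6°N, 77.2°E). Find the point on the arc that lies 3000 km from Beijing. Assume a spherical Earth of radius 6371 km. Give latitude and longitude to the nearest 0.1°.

≈ (31.9°N, 84.4°E)

The haversine formula gives a central angle δ ≈ 0.593 rad (34.0°) between the endpoints. The total great-circle distance is δ·R ≈ 0.593 × 6371 ≈ 3781 km, so the target fraction is f = 3000/3781 ≈ 0.793.
Interpolate at f ≈ 0.793 with slerp weights a = sin((1−f)δ)/sin δ ≈ 0.219, b = sin(fδ)/sin δ ≈ 0.811.
p = a·p₁ + b·p₂ ≈ (0.083, 0.845, 0.529); φ = arcsin(p_z) ≈ 31.91°, λ = atan2(p_y, p_x) ≈ 84.37°.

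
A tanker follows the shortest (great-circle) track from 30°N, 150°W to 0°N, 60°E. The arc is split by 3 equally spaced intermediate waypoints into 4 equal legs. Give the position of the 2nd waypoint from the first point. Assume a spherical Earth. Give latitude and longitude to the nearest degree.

Write both endpoints as unit vectors p₁, p₂ with components (cos φ cos λ, cos φ sin λ, sin φ).
The central angle between the endpoints is δ = arccos(p₁·p₂) ≈ 2.419 rad (138.6°).
Interpolate at f = 2/4 with slerp weights a = sin((1−f)δ)/sin δ ≈ 1.414, b = sin(fδ)/sin δ ≈ 1.414.
p = a·p₁ + b·p₂ ≈ (-0.354, 0.612, 0.707); φ = arcsin(p_z) ≈ 45.00°, λ = atan2(p_y, p_x) ≈ 120.00°.

≈ 45°N, 120°E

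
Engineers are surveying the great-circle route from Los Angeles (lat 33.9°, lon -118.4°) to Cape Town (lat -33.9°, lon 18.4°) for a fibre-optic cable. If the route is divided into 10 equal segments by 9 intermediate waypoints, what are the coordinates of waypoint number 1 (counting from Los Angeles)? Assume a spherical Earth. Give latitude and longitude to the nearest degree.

The haversine formula gives a central angle δ ≈ 2.521 rad (144.4°) between the endpoints.
Interpolate at f = 1/10 with slerp weights a = sin((1−f)δ)/sin δ ≈ 1.317, b = sin(fδ)/sin δ ≈ 0.429.
p = a·p₁ + b·p₂ ≈ (-0.182, -0.849, 0.495); φ = arcsin(p_z) ≈ 29.70°, λ = atan2(p_y, p_x) ≈ -102.12°.

≈ lat 30°, lon -102°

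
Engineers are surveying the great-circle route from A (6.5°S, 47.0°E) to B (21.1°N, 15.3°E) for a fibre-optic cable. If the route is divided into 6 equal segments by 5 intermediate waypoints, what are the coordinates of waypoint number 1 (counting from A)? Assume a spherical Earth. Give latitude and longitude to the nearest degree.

≈ (2°S, 42°E)

Write both endpoints as unit vectors p₁, p₂ with components (cos φ cos λ, cos φ sin λ, sin φ).
The central angle between the endpoints is δ = arccos(p₁·p₂) ≈ 0.726 rad (41.6°).
Interpolate at f = 1/6 with slerp weights a = sin((1−f)δ)/sin δ ≈ 0.857, b = sin(fδ)/sin δ ≈ 0.182.
p = a·p₁ + b·p₂ ≈ (0.744, 0.667, -0.032); φ = arcsin(p_z) ≈ -1.81°, λ = atan2(p_y, p_x) ≈ 41.88°.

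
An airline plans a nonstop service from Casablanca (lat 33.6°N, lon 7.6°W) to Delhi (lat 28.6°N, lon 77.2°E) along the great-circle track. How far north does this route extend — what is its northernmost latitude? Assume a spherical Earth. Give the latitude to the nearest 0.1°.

≈ 39.5°N

The great circle lies in the plane with unit normal n̂ = (p₁ × p₂)/|p₁ × p₂|.
Here n̂_z ≈ +0.772; the vertex latitude is φ_max = arccos|n̂_z| ≈ 39.5°.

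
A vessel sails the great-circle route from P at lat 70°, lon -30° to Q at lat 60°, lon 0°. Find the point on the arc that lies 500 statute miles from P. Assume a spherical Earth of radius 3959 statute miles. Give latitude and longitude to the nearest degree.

≈ lat 66°, lon -13°

The haversine formula gives a central angle δ ≈ 0.277 rad (15.9°) between the endpoints. The total great-circle distance is δ·R ≈ 0.277 × 3959 ≈ 1096 mi, so the target fraction is f = 500/1096 ≈ 0.456.
Interpolate at f ≈ 0.456 with slerp weights a = sin((1−f)δ)/sin δ ≈ 0.549, b = sin(fδ)/sin δ ≈ 0.461.
p = a·p₁ + b·p₂ ≈ (0.393, -0.094, 0.915); φ = arcsin(p_z) ≈ 66.17°, λ = atan2(p_y, p_x) ≈ -13.44°.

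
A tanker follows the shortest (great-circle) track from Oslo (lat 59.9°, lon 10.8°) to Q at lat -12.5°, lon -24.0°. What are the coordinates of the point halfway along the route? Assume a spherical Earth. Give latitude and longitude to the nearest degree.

≈ lat 25°, lon -12°

From cos δ = sin φ₁ sin φ₂ + cos φ₁ cos φ₂ cos Δλ, the central angle is δ ≈ 1.354 rad (77.6°).
Interpolate at f = 1/2 with slerp weights a = sin((1−f)δ)/sin δ ≈ 0.642, b = sin(fδ)/sin δ ≈ 0.642.
p = a·p₁ + b·p₂ ≈ (0.888, -0.194, 0.416); φ = arcsin(p_z) ≈ 24.59°, λ = atan2(p_y, p_x) ≈ -12.35°.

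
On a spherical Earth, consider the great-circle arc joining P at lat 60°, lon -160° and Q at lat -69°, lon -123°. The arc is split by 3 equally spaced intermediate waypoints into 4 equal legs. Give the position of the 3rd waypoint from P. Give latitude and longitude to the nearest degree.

≈ lat -37°, lon -139°

Write both endpoints as unit vectors p₁, p₂ with components (cos φ cos λ, cos φ sin λ, sin φ).
The central angle between the endpoints is δ = arccos(p₁·p₂) ≈ 2.299 rad (131.7°).
Interpolate at f = 3/4 with slerp weights a = sin((1−f)δ)/sin δ ≈ 0.728, b = sin(fδ)/sin δ ≈ 1.324.
p = a·p₁ + b·p₂ ≈ (-0.601, -0.522, -0.605); φ = arcsin(p_z) ≈ -37.25°, λ = atan2(p_y, p_x) ≈ -138.98°.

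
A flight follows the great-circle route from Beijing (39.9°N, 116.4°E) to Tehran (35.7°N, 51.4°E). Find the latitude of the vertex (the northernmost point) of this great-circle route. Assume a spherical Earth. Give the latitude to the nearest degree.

≈ 43°N

The great circle lies in the plane with unit normal n̂ = (p₁ × p₂)/|p₁ × p₂|.
Here n̂_z ≈ -0.733; the vertex latitude is φ_max = arccos|n̂_z| ≈ 42.9°.
Check via Clairaut: cos φ_max = |cos φ₁| · sin C = cos(39.9°)·sin(72.8°) ≈ 0.733, again giving ≈ 42.9°.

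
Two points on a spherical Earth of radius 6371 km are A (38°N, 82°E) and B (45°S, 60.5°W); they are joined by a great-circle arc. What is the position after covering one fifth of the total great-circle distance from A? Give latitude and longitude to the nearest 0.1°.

Convert each endpoint to a unit vector on the sphere (x = cos φ cos λ, y = cos φ sin λ, z = sin φ).
The central angle between the endpoints is δ = arccos(p₁·p₂) ≈ 2.641 rad (151.3°).
Interpolate at f = 1/5 with slerp weights a = sin((1−f)δ)/sin δ ≈ 1.785, b = sin(fδ)/sin δ ≈ 1.051.
p = a·p₁ + b·p₂ ≈ (0.562, 0.747, 0.356); φ = arcsin(p_z) ≈ 20.88°, λ = atan2(p_y, p_x) ≈ 53.05°.

≈ (20.9°N, 53.1°E)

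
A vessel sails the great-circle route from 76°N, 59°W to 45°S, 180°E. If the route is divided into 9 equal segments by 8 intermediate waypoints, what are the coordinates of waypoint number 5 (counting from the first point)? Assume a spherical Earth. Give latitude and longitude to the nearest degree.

≈ 15°N, 162°W

The haversine formula gives a central angle δ ≈ 2.456 rad (140.7°) between the endpoints.
Interpolate at f = 5/9 with slerp weights a = sin((1−f)δ)/sin δ ≈ 1.402, b = sin(fδ)/sin δ ≈ 1.546.
p = a·p₁ + b·p₂ ≈ (-0.919, -0.291, 0.267); φ = arcsin(p_z) ≈ 15.48°, λ = atan2(p_y, p_x) ≈ -162.44°.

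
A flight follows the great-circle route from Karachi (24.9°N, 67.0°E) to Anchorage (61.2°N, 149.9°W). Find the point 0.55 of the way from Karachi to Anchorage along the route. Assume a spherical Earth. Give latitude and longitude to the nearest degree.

≈ (69°N, 104°E)

From cos δ = sin φ₁ sin φ₂ + cos φ₁ cos φ₂ cos Δλ, the central angle is δ ≈ 1.551 rad (88.9°).
Interpolate at f = 0.55 with slerp weights a = sin((1−f)δ)/sin δ ≈ 0.643, b = sin(fδ)/sin δ ≈ 0.754.
p = a·p₁ + b·p₂ ≈ (-0.086, 0.355, 0.931); φ = arcsin(p_z) ≈ 68.59°, λ = atan2(p_y, p_x) ≈ 103.66°.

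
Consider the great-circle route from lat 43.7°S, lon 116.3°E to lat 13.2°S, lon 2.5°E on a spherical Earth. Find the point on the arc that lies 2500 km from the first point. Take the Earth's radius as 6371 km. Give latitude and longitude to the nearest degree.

≈ lat 49°S, lon 84°E

The haversine formula gives a central angle δ ≈ 1.697 rad (97.3°) between the endpoints. The total great-circle distance is δ·R ≈ 1.697 × 6371 ≈ 10814 km, so the target fraction is f = 2500/10814 ≈ 0.231.
Interpolate at f ≈ 0.231 with slerp weights a = sin((1−f)δ)/sin δ ≈ 0.973, b = sin(fδ)/sin δ ≈ 0.385.
p = a·p₁ + b·p₂ ≈ (0.063, 0.647, -0.760); φ = arcsin(p_z) ≈ -49.47°, λ = atan2(p_y, p_x) ≈ 84.40°.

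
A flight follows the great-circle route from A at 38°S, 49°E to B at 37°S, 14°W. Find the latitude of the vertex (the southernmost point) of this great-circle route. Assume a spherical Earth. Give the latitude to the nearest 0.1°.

The great circle lies in the plane with unit normal n̂ = (p₁ × p₂)/|p₁ × p₂|.
Here n̂_z ≈ -0.743; the vertex latitude is φ_max = arccos|n̂_z| ≈ 42.0°.
Check via Clairaut: cos φ_max = |cos φ₁| · sin C = cos(38.0°)·sin(109.4°) ≈ 0.743, again giving ≈ 42.0°.

≈ 42.0°S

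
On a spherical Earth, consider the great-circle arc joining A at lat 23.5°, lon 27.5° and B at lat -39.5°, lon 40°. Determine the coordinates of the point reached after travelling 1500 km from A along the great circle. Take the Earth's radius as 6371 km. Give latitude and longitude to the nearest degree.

≈ lat 10°, lon 30°

From cos δ = sin φ₁ sin φ₂ + cos φ₁ cos φ₂ cos Δλ, the central angle is δ ≈ 1.118 rad (64.1°). The total great-circle distance is δ·R ≈ 1.118 × 6371 ≈ 7125 km, so the target fraction is f = 1500/7125 ≈ 0.211.
Interpolate at f ≈ 0.211 with slerp weights a = sin((1−f)δ)/sin δ ≈ 0.859, b = sin(fδ)/sin δ ≈ 0.259.
p = a·p₁ + b·p₂ ≈ (0.852, 0.492, 0.178); φ = arcsin(p_z) ≈ 10.23°, λ = atan2(p_y, p_x) ≈ 30.02°.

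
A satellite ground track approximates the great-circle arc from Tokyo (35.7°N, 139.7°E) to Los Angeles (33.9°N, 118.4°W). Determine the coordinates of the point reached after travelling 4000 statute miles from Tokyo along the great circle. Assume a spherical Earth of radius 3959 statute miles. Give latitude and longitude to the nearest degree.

≈ (44°N, 143°W)

Convert each endpoint to a unit vector on the sphere (x = cos φ cos λ, y = cos φ sin λ, z = sin φ).
The central angle between the endpoints is δ = arccos(p₁·p₂) ≈ 1.383 rad (79.3°). The total great-circle distance is δ·R ≈ 1.383 × 3959 ≈ 5476 mi, so the target fraction is f = 4000/5476 ≈ 0.730.
Interpolate at f ≈ 0.730 with slerp weights a = sin((1−f)δ)/sin δ ≈ 0.371, b = sin(fδ)/sin δ ≈ 0.862.
p = a·p₁ + b·p₂ ≈ (-0.570, -0.435, 0.697); φ = arcsin(p_z) ≈ 44.20°, λ = atan2(p_y, p_x) ≈ -142.67°.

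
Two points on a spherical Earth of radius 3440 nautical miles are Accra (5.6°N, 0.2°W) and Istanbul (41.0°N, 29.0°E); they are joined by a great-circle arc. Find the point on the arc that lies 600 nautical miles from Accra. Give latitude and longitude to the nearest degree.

From cos δ = sin φ₁ sin φ₂ + cos φ₁ cos φ₂ cos Δλ, the central angle is δ ≈ 0.767 rad (44.0°). The total great-circle distance is δ·R ≈ 0.767 × 3440 ≈ 2640 nmi, so the target fraction is f = 600/2640 ≈ 0.227.
Interpolate at f ≈ 0.227 with slerp weights a = sin((1−f)δ)/sin δ ≈ 0.805, b = sin(fδ)/sin δ ≈ 0.250.
p = a·p₁ + b·p₂ ≈ (0.966, 0.089, 0.243); φ = arcsin(p_z) ≈ 14.04°, λ = atan2(p_y, p_x) ≈ 5.24°.

≈ 14°N, 5°E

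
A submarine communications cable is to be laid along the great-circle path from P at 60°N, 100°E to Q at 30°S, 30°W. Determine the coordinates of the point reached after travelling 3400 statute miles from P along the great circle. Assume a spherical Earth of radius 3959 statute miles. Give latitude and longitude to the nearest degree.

Convert each endpoint to a unit vector on the sphere (x = cos φ cos λ, y = cos φ sin λ, z = sin φ).
The central angle between the endpoints is δ = arccos(p₁·p₂) ≈ 2.362 rad (135.3°). The total great-circle distance is δ·R ≈ 2.362 × 3959 ≈ 9352 mi, so the target fraction is f = 3400/9352 ≈ 0.364.
Interpolate at f ≈ 0.364 with slerp weights a = sin((1−f)δ)/sin δ ≈ 1.420, b = sin(fδ)/sin δ ≈ 1.077.
p = a·p₁ + b·p₂ ≈ (0.685, 0.233, 0.691); φ = arcsin(p_z) ≈ 43.69°, λ = atan2(p_y, p_x) ≈ 18.76°.

≈ 44°N, 19°E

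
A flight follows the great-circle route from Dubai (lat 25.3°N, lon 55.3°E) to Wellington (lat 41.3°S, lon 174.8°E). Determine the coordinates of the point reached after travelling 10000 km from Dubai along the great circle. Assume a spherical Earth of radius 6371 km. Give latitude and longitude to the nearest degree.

Convert each endpoint to a unit vector on the sphere (x = cos φ cos λ, y = cos φ sin λ, z = sin φ).
The central angle between the endpoints is δ = arccos(p₁·p₂) ≈ 2.235 rad (128.1°). The total great-circle distance is δ·R ≈ 2.235 × 6371 ≈ 14240 km, so the target fraction is f = 10000/14240 ≈ 0.702.
Interpolate at f ≈ 0.702 with slerp weights a = sin((1−f)δ)/sin δ ≈ 0.784, b = sin(fδ)/sin δ ≈ 1.270.
p = a·p₁ + b·p₂ ≈ (-0.547, 0.669, -0.503); φ = arcsin(p_z) ≈ -30.21°, λ = atan2(p_y, p_x) ≈ 129.24°.

≈ lat 30°S, lon 129°E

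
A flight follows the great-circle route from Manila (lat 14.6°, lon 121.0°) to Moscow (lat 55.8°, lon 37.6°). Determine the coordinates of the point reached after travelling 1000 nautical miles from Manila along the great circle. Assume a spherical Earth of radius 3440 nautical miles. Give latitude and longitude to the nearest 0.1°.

Write both endpoints as unit vectors p₁, p₂ with components (cos φ cos λ, cos φ sin λ, sin φ).
The central angle between the endpoints is δ = arccos(p₁·p₂) ≈ 1.296 rad (74.3°). The total great-circle distance is δ·R ≈ 1.296 × 3440 ≈ 4459 nmi, so the target fraction is f = 1000/4459 ≈ 0.224.
Interpolate at f ≈ 0.224 with slerp weights a = sin((1−f)δ)/sin δ ≈ 0.877, b = sin(fδ)/sin δ ≈ 0.298.
p = a·p₁ + b·p₂ ≈ (-0.305, 0.830, 0.467); φ = arcsin(p_z) ≈ 27.87°, λ = atan2(p_y, p_x) ≈ 110.16°.

≈ lat 27.9°, lon 110.2°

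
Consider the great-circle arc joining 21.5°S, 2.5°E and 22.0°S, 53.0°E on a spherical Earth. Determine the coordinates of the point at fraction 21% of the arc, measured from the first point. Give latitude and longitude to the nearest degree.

Write both endpoints as unit vectors p₁, p₂ with components (cos φ cos λ, cos φ sin λ, sin φ).
The central angle between the endpoints is δ = arccos(p₁·p₂) ≈ 0.815 rad (46.7°).
Interpolate at f = 0.21 with slerp weights a = sin((1−f)δ)/sin δ ≈ 0.825, b = sin(fδ)/sin δ ≈ 0.234.
p = a·p₁ + b·p₂ ≈ (0.897, 0.207, -0.390); φ = arcsin(p_z) ≈ -22.95°, λ = atan2(p_y, p_x) ≈ 12.98°.

≈ 23°S, 13°E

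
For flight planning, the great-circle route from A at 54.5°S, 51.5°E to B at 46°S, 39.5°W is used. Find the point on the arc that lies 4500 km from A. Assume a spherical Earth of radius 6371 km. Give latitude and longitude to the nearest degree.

Convert each endpoint to a unit vector on the sphere (x = cos φ cos λ, y = cos φ sin λ, z = sin φ).
The central angle between the endpoints is δ = arccos(p₁·p₂) ≈ 0.954 rad (54.6°). The total great-circle distance is δ·R ≈ 0.954 × 6371 ≈ 6077 km, so the target fraction is f = 4500/6077 ≈ 0.741.
Interpolate at f ≈ 0.741 with slerp weights a = sin((1−f)δ)/sin δ ≈ 0.300, b = sin(fδ)/sin δ ≈ 0.796.
p = a·p₁ + b·p₂ ≈ (0.535, -0.215, -0.817); φ = arcsin(p_z) ≈ -54.78°, λ = atan2(p_y, p_x) ≈ -21.90°.

≈ 55°S, 22°W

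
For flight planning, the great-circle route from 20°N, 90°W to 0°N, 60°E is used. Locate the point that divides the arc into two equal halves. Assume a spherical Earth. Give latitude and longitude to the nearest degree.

The haversine formula gives a central angle δ ≈ 2.521 rad (144.5°) between the endpoints.
Interpolate at f = 1/2 with slerp weights a = sin((1−f)δ)/sin δ ≈ 1.639, b = sin(fδ)/sin δ ≈ 1.639.
p = a·p₁ + b·p₂ ≈ (0.819, -0.121, 0.560); φ = arcsin(p_z) ≈ 34.09°, λ = atan2(p_y, p_x) ≈ -8.38°.

≈ 34°N, 8°W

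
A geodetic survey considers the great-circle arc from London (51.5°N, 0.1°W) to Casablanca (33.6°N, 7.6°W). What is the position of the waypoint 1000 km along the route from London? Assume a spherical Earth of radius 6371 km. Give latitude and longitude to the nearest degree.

From cos δ = sin φ₁ sin φ₂ + cos φ₁ cos φ₂ cos Δλ, the central angle is δ ≈ 0.327 rad (18.7°). The total great-circle distance is δ·R ≈ 0.327 × 6371 ≈ 2080 km, so the target fraction is f = 1000/2080 ≈ 0.481.
Interpolate at f ≈ 0.481 with slerp weights a = sin((1−f)δ)/sin δ ≈ 0.526, b = sin(fδ)/sin δ ≈ 0.487.
p = a·p₁ + b·p₂ ≈ (0.730, -0.054, 0.681); φ = arcsin(p_z) ≈ 42.96°, λ = atan2(p_y, p_x) ≈ -4.25°.

≈ 43°N, 4°W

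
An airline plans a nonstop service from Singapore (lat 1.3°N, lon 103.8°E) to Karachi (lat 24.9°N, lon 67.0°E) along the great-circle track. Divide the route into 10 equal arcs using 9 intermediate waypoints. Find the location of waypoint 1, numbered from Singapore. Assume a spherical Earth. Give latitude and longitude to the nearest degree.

≈ lat 4°N, lon 100°E

Convert each endpoint to a unit vector on the sphere (x = cos φ cos λ, y = cos φ sin λ, z = sin φ).
The central angle between the endpoints is δ = arccos(p₁·p₂) ≈ 0.744 rad (42.6°).
Interpolate at f = 1/10 with slerp weights a = sin((1−f)δ)/sin δ ≈ 0.916, b = sin(fδ)/sin δ ≈ 0.110.
p = a·p₁ + b·p₂ ≈ (-0.180, 0.981, 0.067); φ = arcsin(p_z) ≈ 3.84°, λ = atan2(p_y, p_x) ≈ 100.37°.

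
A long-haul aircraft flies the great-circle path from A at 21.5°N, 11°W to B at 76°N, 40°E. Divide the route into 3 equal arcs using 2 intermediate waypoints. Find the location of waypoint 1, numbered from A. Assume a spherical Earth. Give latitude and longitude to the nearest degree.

≈ 41°N, 5°W

Write both endpoints as unit vectors p₁, p₂ with components (cos φ cos λ, cos φ sin λ, sin φ).
The central angle between the endpoints is δ = arccos(p₁·p₂) ≈ 1.050 rad (60.2°).
Interpolate at f = 1/3 with slerp weights a = sin((1−f)δ)/sin δ ≈ 0.743, b = sin(fδ)/sin δ ≈ 0.395.
p = a·p₁ + b·p₂ ≈ (0.752, -0.070, 0.656); φ = arcsin(p_z) ≈ 40.98°, λ = atan2(p_y, p_x) ≈ -5.35°.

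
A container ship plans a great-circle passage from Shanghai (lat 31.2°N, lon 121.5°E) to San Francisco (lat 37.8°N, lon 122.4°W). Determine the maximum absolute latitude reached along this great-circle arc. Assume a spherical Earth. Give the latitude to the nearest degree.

≈ 53°N

The great circle lies in the plane with unit normal n̂ = (p₁ × p₂)/|p₁ × p₂|.
Here n̂_z ≈ +0.607; the vertex latitude is φ_max = arccos|n̂_z| ≈ 52.6°.
Check via Clairaut: cos φ_max = |cos φ₁| · sin C = cos(31.2°)·sin(45.2°) ≈ 0.607, again giving ≈ 52.6°.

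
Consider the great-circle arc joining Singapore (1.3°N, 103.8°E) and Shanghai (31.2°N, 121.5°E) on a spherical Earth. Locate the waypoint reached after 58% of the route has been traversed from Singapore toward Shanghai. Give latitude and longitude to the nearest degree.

≈ 19°N, 113°E

Convert each endpoint to a unit vector on the sphere (x = cos φ cos λ, y = cos φ sin λ, z = sin φ).
The central angle between the endpoints is δ = arccos(p₁·p₂) ≈ 0.598 rad (34.3°).
Interpolate at f = 0.58 with slerp weights a = sin((1−f)δ)/sin δ ≈ 0.441, b = sin(fδ)/sin δ ≈ 0.604.
p = a·p₁ + b·p₂ ≈ (-0.375, 0.869, 0.323); φ = arcsin(p_z) ≈ 18.83°, λ = atan2(p_y, p_x) ≈ 113.35°.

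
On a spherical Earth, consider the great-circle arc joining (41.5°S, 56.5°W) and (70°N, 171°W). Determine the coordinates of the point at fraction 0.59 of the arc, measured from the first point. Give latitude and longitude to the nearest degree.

From cos δ = sin φ₁ sin φ₂ + cos φ₁ cos φ₂ cos Δλ, the central angle is δ ≈ 2.387 rad (136.8°).
Interpolate at f = 0.59 with slerp weights a = sin((1−f)δ)/sin δ ≈ 1.212, b = sin(fδ)/sin δ ≈ 1.441.
p = a·p₁ + b·p₂ ≈ (0.014, -0.834, 0.551); φ = arcsin(p_z) ≈ 33.46°, λ = atan2(p_y, p_x) ≈ -89.03°.

≈ (33°N, 89°W)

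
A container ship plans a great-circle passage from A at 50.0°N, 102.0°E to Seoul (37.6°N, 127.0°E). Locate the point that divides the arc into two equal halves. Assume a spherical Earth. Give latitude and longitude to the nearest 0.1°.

Write both endpoints as unit vectors p₁, p₂ with components (cos φ cos λ, cos φ sin λ, sin φ).
The central angle between the endpoints is δ = arccos(p₁·p₂) ≈ 0.379 rad (21.7°).
Interpolate at f = 1/2 with slerp weights a = sin((1−f)δ)/sin δ ≈ 0.509, b = sin(fδ)/sin δ ≈ 0.509.
p = a·p₁ + b·p₂ ≈ (-0.311, 0.642, 0.701); φ = arcsin(p_z) ≈ 44.48°, λ = atan2(p_y, p_x) ≈ 115.82°.

≈ 44.5°N, 115.8°E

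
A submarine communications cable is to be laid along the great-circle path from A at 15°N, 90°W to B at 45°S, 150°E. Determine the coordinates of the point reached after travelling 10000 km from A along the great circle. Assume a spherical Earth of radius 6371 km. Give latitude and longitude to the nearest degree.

≈ 42°S, 166°W

Write both endpoints as unit vectors p₁, p₂ with components (cos φ cos λ, cos φ sin λ, sin φ).
The central angle between the endpoints is δ = arccos(p₁·p₂) ≈ 2.123 rad (121.6°). The total great-circle distance is δ·R ≈ 2.123 × 6371 ≈ 13525 km, so the target fraction is f = 10000/13525 ≈ 0.739.
Interpolate at f ≈ 0.739 with slerp weights a = sin((1−f)δ)/sin δ ≈ 0.617, b = sin(fδ)/sin δ ≈ 1.175.
p = a·p₁ + b·p₂ ≈ (-0.719, -0.181, -0.671); φ = arcsin(p_z) ≈ -42.13°, λ = atan2(p_y, p_x) ≈ -165.88°.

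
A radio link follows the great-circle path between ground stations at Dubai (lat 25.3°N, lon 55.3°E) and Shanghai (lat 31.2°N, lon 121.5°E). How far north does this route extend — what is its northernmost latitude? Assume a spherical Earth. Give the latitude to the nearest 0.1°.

The great circle lies in the plane with unit normal n̂ = (p₁ × p₂)/|p₁ × p₂|.
Here n̂_z ≈ +0.837; the vertex latitude is φ_max = arccos|n̂_z| ≈ 33.2°.
Check via Clairaut: cos φ_max = |cos φ₁| · sin C = cos(25.3°)·sin(67.7°) ≈ 0.837, again giving ≈ 33.2°.

≈ 33.2°N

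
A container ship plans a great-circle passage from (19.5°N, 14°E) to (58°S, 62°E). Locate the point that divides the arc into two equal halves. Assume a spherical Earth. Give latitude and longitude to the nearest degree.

The haversine formula gives a central angle δ ≈ 1.520 rad (87.1°) between the endpoints.
Interpolate at f = 1/2 with slerp weights a = sin((1−f)δ)/sin δ ≈ 0.690, b = sin(fδ)/sin δ ≈ 0.690.
p = a·p₁ + b·p₂ ≈ (0.802, 0.480, -0.355); φ = arcsin(p_z) ≈ -20.77°, λ = atan2(p_y, p_x) ≈ 30.89°.

≈ (21°S, 31°E)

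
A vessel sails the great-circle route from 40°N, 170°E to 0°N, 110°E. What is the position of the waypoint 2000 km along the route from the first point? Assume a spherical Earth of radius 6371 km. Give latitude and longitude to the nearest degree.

From cos δ = sin φ₁ sin φ₂ + cos φ₁ cos φ₂ cos Δλ, the central angle is δ ≈ 1.178 rad (67.5°). The total great-circle distance is δ·R ≈ 1.178 × 6371 ≈ 7503 km, so the target fraction is f = 2000/7503 ≈ 0.267.
Interpolate at f ≈ 0.267 with slerp weights a = sin((1−f)δ)/sin δ ≈ 0.823, b = sin(fδ)/sin δ ≈ 0.334.
p = a·p₁ + b·p₂ ≈ (-0.735, 0.424, 0.529); φ = arcsin(p_z) ≈ 31.94°, λ = atan2(p_y, p_x) ≈ 150.05°.

≈ 32°N, 150°E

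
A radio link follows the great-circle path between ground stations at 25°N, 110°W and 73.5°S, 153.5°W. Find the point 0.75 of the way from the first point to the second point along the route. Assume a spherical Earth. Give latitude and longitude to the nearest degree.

Convert each endpoint to a unit vector on the sphere (x = cos φ cos λ, y = cos φ sin λ, z = sin φ).
The central angle between the endpoints is δ = arccos(p₁·p₂) ≈ 1.791 rad (102.6°).
Interpolate at f = 0.75 with slerp weights a = sin((1−f)δ)/sin δ ≈ 0.444, b = sin(fδ)/sin δ ≈ 0.998.
p = a·p₁ + b·p₂ ≈ (-0.391, -0.504, -0.770); φ = arcsin(p_z) ≈ -50.33°, λ = atan2(p_y, p_x) ≈ -127.80°.

≈ 50°S, 128°W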